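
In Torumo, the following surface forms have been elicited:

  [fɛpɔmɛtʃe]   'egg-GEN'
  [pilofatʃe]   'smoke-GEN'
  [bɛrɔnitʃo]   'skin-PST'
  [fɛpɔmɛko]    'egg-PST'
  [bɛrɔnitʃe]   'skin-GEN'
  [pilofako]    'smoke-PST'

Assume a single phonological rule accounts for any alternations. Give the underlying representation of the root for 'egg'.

/fɛpɔmɛk/

In [fɛpɔmɛtʃe] and [fɛpɔmɛko] the final segment of 'egg' alternates: [tʃ] ~ [k].
Compare 'skin', with invariant [tʃ] in [bɛrɔnitʃe] and [bɛrɔnitʃo]: an analysis with underlying /tʃ/ and a rule producing [k] before the PST suffix would wrongly predict alternation here too.
The alternation reflects palatalization before a front vowel: /k/ becomes palato-alveolar [tʃ] before a front vowel. /k/ is underlying.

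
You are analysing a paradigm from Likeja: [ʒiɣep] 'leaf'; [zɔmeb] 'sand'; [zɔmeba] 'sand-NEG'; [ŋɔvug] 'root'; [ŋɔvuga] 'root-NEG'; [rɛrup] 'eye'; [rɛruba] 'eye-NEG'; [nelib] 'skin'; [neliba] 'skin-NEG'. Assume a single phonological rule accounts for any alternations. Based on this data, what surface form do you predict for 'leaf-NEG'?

'eye' shows [p] ~ [b] at the end of the stem ([rɛrup] vs [rɛruba]).
But 'sand' keeps [b] in both environments ([zɔmeb], [zɔmeba]), so there is no rule changing /b/ to [p] in isolation.
So /p/ is underlying, and a rule of intervocalic voicing — voiceless stops become voiced between vowels — gives [b].
From [ʒiɣep] the stem 'leaf' is /ʒiɣep/; between vowels this yields [ʒiɣeba].

[ʒiɣeba]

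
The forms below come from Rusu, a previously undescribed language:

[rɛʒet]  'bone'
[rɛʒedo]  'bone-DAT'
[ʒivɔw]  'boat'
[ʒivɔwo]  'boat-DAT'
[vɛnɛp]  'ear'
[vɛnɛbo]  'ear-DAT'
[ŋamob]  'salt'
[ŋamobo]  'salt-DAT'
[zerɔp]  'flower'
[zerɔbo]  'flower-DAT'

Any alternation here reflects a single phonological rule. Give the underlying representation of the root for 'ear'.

The stem for 'ear' ends in [p] in [vɛnɛp] but [b] in [vɛnɛbo].
Compare 'salt', with invariant [b] in [ŋamob] and [ŋamobo]: an analysis with underlying /b/ and a rule producing [p] in isolation would wrongly predict alternation here too.
Therefore /p/ is basic and [b] is derived by intervocalic voicing (voiceless stops become voiced between vowels).

/vɛnɛp/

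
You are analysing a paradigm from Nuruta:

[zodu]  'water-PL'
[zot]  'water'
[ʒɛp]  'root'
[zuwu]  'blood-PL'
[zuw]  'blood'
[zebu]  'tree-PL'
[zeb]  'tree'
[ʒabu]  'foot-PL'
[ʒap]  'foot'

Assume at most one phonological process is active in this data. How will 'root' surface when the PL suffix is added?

In [ʒabu] and [ʒap] the final segment of 'foot' alternates: [b] ~ [p].
Compare 'tree', with invariant [b] in [zebu] and [zeb]: an analysis with underlying /b/ and a rule producing [p] in isolation would wrongly predict alternation here too.
The underlying segment must be /p/; voiceless stops become voiced between vowels, yielding [b] there.
From [ʒɛp] the stem 'root' is /ʒɛp/; between vowels this yields [ʒɛbu].

[ʒɛbu]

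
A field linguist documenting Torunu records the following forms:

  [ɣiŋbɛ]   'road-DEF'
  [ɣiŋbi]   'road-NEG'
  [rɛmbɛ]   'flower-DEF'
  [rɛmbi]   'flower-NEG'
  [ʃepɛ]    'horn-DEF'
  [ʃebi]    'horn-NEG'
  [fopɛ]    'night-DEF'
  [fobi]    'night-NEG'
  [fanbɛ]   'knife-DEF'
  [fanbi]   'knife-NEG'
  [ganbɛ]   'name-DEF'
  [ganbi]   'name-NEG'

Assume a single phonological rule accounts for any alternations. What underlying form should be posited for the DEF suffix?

/-pɛ/

The DEF suffix surfaces as [-bɛ] and [-pɛ], depending on the final segment of the stem.
By contrast the NEG suffix keeps its initial [b] throughout — that segment must be underlying.
So the underlying form is /-pɛ/, and voiceless stops become voiced after a nasal.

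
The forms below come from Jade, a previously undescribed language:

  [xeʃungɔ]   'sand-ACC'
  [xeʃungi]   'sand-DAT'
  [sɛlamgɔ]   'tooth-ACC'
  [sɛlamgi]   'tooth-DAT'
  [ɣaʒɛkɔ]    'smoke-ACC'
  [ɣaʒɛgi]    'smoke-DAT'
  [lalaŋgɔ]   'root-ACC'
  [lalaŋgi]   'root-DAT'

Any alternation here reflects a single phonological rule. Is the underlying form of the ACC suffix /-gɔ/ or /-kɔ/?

/-kɔ/

The ACC morpheme has two allomorphs, [-gɔ] and [-kɔ].
The DAT suffix, which begins with [g], is invariant after every stem; so [g] is not altered by any rule here.
So the underlying form is /-kɔ/, and voiceless stops become voiced after a nasal.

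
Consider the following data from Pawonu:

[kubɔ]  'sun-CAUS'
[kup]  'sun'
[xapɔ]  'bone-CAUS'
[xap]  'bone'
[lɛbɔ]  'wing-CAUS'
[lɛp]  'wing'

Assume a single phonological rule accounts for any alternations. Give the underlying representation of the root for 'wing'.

The root 'wing' surfaces as [lɛbɔ] and [lɛp], with a stem-final [b] ~ [p] alternation.
If /p/ were underlying and a rule turned it into [b] before the CAUS suffix, 'bone' would also alternate; but it has [p] in both [xapɔ] and [xap].
The underlying segment must be /b/; voiced obstruents become voiceless word-finally, yielding [p] there.
So 'wing' = /lɛb/.

/lɛb/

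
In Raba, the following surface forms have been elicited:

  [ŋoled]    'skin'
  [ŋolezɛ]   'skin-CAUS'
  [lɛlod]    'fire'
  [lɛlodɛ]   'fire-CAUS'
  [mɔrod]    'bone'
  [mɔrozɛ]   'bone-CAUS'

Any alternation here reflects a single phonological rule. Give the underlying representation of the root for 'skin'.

The root 'skin' surfaces as [ŋoled] and [ŋolezɛ], with a stem-final [d] ~ [z] alternation.
Compare 'fire', with invariant [d] in [lɛlod] and [lɛlodɛ]: an analysis with underlying /d/ and a rule producing [z] before the CAUS suffix would wrongly predict alternation here too.
The underlying segment must be /z/; voiced fricatives become stops word-finally, yielding [d] there.
So 'skin' = /ŋolez/.

/ŋolez/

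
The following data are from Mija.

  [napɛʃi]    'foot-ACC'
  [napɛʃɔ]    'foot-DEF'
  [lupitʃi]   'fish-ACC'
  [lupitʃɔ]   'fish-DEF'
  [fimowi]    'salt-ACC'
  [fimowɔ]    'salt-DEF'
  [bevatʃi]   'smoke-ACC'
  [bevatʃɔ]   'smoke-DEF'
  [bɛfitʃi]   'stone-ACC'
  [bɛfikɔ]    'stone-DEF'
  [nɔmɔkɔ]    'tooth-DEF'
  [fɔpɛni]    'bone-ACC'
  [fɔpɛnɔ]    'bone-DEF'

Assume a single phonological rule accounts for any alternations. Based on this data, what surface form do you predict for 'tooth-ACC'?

The stem for 'stone' ends in [tʃ] in [bɛfitʃi] but [k] in [bɛfikɔ].
But 'smoke' keeps [tʃ] in both environments ([bevatʃi], [bevatʃɔ]), so there is no rule changing /tʃ/ to [k] before the DEF suffix.
So /k/ is underlying, and a rule of palatalization before a front vowel — /k/ becomes palato-alveolar [tʃ] before a front vowel — gives [tʃ].
The one attested form of 'tooth', [nɔmɔkɔ], shows underlying /nɔmɔk/. Applying the same rule before a front vowel gives [nɔmɔtʃi].

[nɔmɔtʃi]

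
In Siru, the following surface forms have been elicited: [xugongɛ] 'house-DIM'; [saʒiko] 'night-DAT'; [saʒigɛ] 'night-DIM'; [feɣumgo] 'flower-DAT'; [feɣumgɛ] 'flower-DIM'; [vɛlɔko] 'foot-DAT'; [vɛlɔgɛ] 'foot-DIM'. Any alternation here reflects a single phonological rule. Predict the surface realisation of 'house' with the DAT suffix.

The DAT morpheme has two allomorphs, [-go] and [-ko].
The DIM suffix, which begins with [g], is invariant after every stem; so [g] is not altered by any rule here.
The DAT suffix is therefore /-ko/ underlyingly, with post-nasal voicing: voiceless stops become voiced after a nasal.
After 'house', which ends in a nasal, the suffix surfaces as [-go], giving [xugongo].

[xugongo]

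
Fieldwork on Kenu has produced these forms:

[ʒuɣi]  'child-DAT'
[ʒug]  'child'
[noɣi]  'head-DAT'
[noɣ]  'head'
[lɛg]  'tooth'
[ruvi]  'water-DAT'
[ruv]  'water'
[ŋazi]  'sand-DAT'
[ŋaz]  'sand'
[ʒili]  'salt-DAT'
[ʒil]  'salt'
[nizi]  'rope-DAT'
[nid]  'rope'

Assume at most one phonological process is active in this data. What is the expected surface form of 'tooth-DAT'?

In [ʒuɣi] and [ʒug] the final segment of 'child' alternates: [ɣ] ~ [g].
Compare 'head', with invariant [ɣ] in [noɣi] and [noɣ]: an analysis with underlying /ɣ/ and a rule producing [g] in isolation would wrongly predict alternation here too.
The underlying segment must be /g/; voiced stops become fricatives between vowels, yielding [ɣ] there.
The one attested form of 'tooth', [lɛg], shows underlying /lɛg/. Applying the same rule between vowels gives [lɛɣi].

[lɛɣi]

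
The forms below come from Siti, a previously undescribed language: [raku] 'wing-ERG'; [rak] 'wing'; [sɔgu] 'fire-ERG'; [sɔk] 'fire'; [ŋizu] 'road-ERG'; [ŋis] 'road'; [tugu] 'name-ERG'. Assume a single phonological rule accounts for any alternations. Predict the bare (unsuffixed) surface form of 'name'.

The root 'fire' surfaces as [sɔgu] and [sɔk], with a stem-final [g] ~ [k] alternation.
Compare 'wing', with invariant [k] in [raku] and [rak]: an analysis with underlying /k/ and a rule producing [g] before the ERG suffix would wrongly predict alternation here too.
So /g/ is underlying, and a rule of word-final obstruent devoicing — voiced obstruents become voiceless word-finally — gives [k].
From [tugu] the stem 'name' is /tug/; word-finally this yields [tuk].

[tuk]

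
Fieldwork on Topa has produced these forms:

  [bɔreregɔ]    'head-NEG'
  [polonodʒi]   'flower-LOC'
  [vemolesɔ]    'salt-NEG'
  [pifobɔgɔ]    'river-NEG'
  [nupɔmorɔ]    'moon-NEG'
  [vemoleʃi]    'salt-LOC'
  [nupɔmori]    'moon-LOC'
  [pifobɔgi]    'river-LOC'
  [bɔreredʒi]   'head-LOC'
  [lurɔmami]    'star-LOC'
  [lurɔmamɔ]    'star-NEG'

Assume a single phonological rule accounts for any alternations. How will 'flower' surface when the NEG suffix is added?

'head' shows [dʒ] ~ [g] at the end of the stem ([bɔreredʒi] vs [bɔreregɔ]).
Compare 'river', with invariant [g] in [pifobɔgi] and [pifobɔgɔ]: an analysis with underlying /g/ and a rule producing [dʒ] before the LOC suffix would wrongly predict alternation here too.
The alternation reflects depalatalization: palato-alveolar /dʒ/ and /ʃ/ become [g] and [s] when no front vowel follows. /dʒ/ is underlying.
From [polonodʒi] the stem 'flower' is /polonodʒ/; when no front vowel follows this yields [polonogɔ].

[polonogɔ]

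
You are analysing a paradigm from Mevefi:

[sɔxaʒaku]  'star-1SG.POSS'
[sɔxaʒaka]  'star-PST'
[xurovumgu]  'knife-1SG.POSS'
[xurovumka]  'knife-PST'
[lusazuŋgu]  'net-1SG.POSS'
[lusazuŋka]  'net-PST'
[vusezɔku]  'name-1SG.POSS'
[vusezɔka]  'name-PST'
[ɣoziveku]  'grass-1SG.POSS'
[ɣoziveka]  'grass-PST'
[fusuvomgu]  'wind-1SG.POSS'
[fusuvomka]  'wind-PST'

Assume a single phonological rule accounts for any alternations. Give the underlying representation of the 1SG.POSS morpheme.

The 1SG.POSS morpheme has two allomorphs, [-gu] and [-ku].
By contrast the PST suffix keeps its initial [k] throughout — that segment must be underlying.
So the underlying form is /-gu/, and voiced stops become voiceless after a vowel.

/-gu/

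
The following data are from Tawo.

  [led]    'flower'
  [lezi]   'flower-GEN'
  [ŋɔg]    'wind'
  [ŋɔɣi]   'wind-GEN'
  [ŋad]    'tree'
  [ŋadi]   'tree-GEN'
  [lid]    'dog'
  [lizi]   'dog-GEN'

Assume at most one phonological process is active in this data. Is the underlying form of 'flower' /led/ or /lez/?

In [led] and [lezi] the final segment of 'flower' alternates: [d] ~ [z].
The stem 'tree' ([ŋad], [ŋadi]) shows [d] unchanged in both environments, so [d] cannot be basic with [z] derived before the GEN suffix.
The underlying segment must be /z/; voiced fricatives become stops word-finally, yielding [d] there.

/lez/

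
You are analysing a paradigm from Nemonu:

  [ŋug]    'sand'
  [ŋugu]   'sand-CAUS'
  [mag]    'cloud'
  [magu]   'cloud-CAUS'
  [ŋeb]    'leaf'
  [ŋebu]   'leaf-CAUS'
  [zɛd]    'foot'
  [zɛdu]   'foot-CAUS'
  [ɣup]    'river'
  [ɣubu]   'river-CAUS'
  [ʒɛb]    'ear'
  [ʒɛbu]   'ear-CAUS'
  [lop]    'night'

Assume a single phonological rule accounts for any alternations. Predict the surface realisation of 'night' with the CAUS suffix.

In [ɣup] and [ɣubu] the final segment of 'river' alternates: [p] ~ [b].
But 'ear' keeps [b] in both environments ([ʒɛb], [ʒɛbu]), so there is no rule changing /b/ to [p] in isolation.
The underlying segment must be /p/; voiceless stops become voiced between vowels, yielding [b] there.
The one attested form of 'night', [lop], shows underlying /lop/. Applying the same rule between vowels gives [lobu].

[lobu]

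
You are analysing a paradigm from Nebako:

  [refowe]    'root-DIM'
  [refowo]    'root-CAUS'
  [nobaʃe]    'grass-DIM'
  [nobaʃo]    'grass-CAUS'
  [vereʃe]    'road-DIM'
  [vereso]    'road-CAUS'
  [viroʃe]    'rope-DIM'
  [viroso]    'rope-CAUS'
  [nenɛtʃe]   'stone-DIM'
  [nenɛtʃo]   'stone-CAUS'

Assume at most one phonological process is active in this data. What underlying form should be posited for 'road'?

The stem for 'road' ends in [ʃ] in [vereʃe] but [s] in [vereso].
The stem 'grass' ([nobaʃe], [nobaʃo]) shows [ʃ] unchanged in both environments, so [ʃ] cannot be basic with [s] derived before the CAUS suffix.
The underlying segment must be /s/; /s/ becomes palato-alveolar [ʃ] before a front vowel, yielding [ʃ] there.

/veres/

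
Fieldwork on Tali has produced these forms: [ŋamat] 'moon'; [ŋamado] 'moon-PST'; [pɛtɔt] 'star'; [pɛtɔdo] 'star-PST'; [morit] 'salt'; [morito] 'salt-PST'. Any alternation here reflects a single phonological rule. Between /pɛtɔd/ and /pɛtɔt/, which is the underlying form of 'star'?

/pɛtɔd/

In [pɛtɔt] and [pɛtɔdo] the final segment of 'star' alternates: [t] ~ [d].
Compare 'salt', with invariant [t] in [morit] and [morito]: an analysis with underlying /t/ and a rule producing [d] before the PST suffix would wrongly predict alternation here too.
Therefore /d/ is basic and [t] is derived by word-final obstruent devoicing (voiced obstruents become voiceless word-finally).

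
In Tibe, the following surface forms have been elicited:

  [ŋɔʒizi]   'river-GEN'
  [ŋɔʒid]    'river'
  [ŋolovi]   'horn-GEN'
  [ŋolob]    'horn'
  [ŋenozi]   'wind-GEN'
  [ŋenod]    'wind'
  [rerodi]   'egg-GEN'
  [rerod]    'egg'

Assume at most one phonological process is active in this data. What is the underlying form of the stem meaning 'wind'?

The stem for 'wind' ends in [z] in [ŋenozi] but [d] in [ŋenod].
Compare 'egg', with invariant [d] in [rerodi] and [rerod]: an analysis with underlying /d/ and a rule producing [z] before the GEN suffix would wrongly predict alternation here too.
So /z/ is underlying, and a rule of word-final hardening — voiced fricatives become stops word-finally — gives [d].

/ŋenoz/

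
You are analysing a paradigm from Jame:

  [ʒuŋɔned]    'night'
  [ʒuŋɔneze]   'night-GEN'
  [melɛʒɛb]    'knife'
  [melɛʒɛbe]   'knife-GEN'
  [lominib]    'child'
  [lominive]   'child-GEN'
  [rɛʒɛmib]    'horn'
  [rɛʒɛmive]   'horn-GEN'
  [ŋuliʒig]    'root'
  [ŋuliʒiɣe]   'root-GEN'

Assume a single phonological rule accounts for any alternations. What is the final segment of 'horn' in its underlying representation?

/v/

'horn' shows [b] ~ [v] at the end of the stem ([rɛʒɛmib] vs [rɛʒɛmive]).
Compare 'knife', with invariant [b] in [melɛʒɛb] and [melɛʒɛbe]: an analysis with underlying /b/ and a rule producing [v] before the GEN suffix would wrongly predict alternation here too.
The underlying segment must be /v/; voiced fricatives become stops word-finally, yielding [b] there.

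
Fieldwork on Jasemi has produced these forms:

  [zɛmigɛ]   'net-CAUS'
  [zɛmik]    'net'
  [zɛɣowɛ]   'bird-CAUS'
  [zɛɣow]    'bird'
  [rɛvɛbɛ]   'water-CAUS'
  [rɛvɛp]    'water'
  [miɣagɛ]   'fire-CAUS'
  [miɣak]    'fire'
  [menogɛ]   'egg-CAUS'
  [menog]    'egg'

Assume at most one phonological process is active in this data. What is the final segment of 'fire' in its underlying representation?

In [miɣagɛ] and [miɣak] the final segment of 'fire' alternates: [g] ~ [k].
The stem 'egg' ([menogɛ], [menog]) shows [g] unchanged in both environments, so [g] cannot be basic with [k] derived in isolation.
Therefore /k/ is basic and [g] is derived by intervocalic voicing (voiceless stops become voiced between vowels).

/k/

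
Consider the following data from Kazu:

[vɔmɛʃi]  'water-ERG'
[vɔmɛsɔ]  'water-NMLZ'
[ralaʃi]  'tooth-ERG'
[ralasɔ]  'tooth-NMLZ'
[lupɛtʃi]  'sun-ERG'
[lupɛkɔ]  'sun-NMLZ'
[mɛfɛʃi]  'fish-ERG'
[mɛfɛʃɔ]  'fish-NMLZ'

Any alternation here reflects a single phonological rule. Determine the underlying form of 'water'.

In [vɔmɛʃi] and [vɔmɛsɔ] the final segment of 'water' alternates: [ʃ] ~ [s].
Compare 'fish', with invariant [ʃ] in [mɛfɛʃi] and [mɛfɛʃɔ]: an analysis with underlying /ʃ/ and a rule producing [s] before the NMLZ suffix would wrongly predict alternation here too.
So /s/ is underlying, and a rule of palatalization before a front vowel — /k/ and /s/ become palato-alveolar [tʃ] and [ʃ] before a front vowel — gives [ʃ].
So 'water' = /vɔmɛs/.

/vɔmɛs/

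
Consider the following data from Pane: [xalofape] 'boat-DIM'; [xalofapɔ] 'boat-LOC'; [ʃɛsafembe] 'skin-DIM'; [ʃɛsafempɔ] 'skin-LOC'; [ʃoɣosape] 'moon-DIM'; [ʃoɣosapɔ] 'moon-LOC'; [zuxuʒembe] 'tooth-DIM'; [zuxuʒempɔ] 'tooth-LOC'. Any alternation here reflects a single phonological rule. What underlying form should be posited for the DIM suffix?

The DIM morpheme has two allomorphs, [-be] and [-pe].
By contrast the LOC suffix keeps its initial [p] throughout — that segment must be underlying.
The DIM suffix is therefore /-be/ underlyingly, with post-vocalic devoicing: voiced stops become voiceless after a vowel.

/-be/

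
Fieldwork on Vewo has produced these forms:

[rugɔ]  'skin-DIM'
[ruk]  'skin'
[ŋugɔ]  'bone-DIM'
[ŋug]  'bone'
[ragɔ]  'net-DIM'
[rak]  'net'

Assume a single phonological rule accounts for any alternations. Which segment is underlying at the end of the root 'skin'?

/k/

The root 'skin' surfaces as [rugɔ] and [ruk], with a stem-final [g] ~ [k] alternation.
If /g/ were underlying and a rule turned it into [k] in isolation, 'bone' would also alternate; but it has [g] in both [ŋugɔ] and [ŋug].
So /k/ is underlying, and a rule of intervocalic voicing — voiceless stops become voiced between vowels — gives [g].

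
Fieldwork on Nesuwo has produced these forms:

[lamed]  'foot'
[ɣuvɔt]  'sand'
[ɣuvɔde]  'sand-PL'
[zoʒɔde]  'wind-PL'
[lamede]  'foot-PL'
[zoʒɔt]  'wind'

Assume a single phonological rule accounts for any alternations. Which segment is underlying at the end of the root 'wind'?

/t/

The root 'wind' surfaces as [zoʒɔde] and [zoʒɔt], with a stem-final [d] ~ [t] alternation.
The stem 'foot' ([lamede], [lamed]) shows [d] unchanged in both environments, so [d] cannot be basic with [t] derived in isolation.
Therefore /t/ is basic and [d] is derived by intervocalic voicing (voiceless stops become voiced between vowels).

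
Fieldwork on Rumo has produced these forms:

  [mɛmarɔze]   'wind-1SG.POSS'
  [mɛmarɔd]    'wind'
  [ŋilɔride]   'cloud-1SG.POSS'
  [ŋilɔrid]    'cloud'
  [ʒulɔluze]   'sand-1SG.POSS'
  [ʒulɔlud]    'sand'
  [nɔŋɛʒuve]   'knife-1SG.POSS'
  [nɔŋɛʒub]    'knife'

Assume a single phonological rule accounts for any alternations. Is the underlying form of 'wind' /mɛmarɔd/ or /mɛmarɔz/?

The root 'wind' surfaces as [mɛmarɔze] and [mɛmarɔd], with a stem-final [z] ~ [d] alternation.
If /d/ were underlying and a rule turned it into [z] before the 1SG.POSS suffix, 'cloud' would also alternate; but it has [d] in both [ŋilɔride] and [ŋilɔrid].
The alternation reflects word-final hardening: voiced fricatives become stops word-finally. /z/ is underlying.

/mɛmarɔz/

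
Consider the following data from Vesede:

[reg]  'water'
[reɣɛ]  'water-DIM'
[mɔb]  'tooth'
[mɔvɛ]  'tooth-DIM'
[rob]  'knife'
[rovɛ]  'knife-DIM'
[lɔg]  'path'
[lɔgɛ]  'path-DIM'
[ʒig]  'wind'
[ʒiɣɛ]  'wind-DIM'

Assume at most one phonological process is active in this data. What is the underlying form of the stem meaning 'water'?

/reɣ/

'water' shows [g] ~ [ɣ] at the end of the stem ([reg] vs [reɣɛ]).
The stem 'path' ([lɔg], [lɔgɛ]) shows [g] unchanged in both environments, so [g] cannot be basic with [ɣ] derived before the DIM suffix.
So /ɣ/ is underlying, and a rule of word-final hardening — voiced fricatives become stops word-finally — gives [g].
Hence 'water' is /reɣ/ underlyingly.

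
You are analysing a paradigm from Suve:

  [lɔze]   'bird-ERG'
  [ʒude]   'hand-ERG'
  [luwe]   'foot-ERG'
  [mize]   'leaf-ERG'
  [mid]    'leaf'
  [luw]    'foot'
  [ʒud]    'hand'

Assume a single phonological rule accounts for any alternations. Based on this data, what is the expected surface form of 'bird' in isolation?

[lɔd]

The root 'leaf' surfaces as [mid] and [mize], with a stem-final [d] ~ [z] alternation.
The stem 'hand' ([ʒud], [ʒude]) shows [d] unchanged in both environments, so [d] cannot be basic with [z] derived before the ERG suffix.
So /z/ is underlying, and a rule of word-final hardening — voiced fricatives become stops word-finally — gives [d].
From [lɔze] the stem 'bird' is /lɔz/; word-finally this yields [lɔd].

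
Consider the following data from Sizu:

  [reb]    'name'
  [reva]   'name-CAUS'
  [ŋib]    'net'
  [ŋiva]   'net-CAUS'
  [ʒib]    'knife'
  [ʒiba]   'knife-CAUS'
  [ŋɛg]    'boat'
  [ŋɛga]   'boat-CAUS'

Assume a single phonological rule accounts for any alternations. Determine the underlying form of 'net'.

/ŋiv/

In [ŋib] and [ŋiva] the final segment of 'net' alternates: [b] ~ [v].
But 'knife' keeps [b] in both environments ([ʒib], [ʒiba]), so there is no rule changing /b/ to [v] before the CAUS suffix.
The alternation reflects word-final hardening: voiced fricatives become stops word-finally. /v/ is underlying.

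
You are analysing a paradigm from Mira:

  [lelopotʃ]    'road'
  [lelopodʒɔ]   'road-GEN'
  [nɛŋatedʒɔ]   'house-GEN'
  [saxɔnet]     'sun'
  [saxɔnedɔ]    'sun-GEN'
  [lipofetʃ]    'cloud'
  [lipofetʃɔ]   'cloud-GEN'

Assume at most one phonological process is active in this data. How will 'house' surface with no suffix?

'road' shows [tʃ] ~ [dʒ] at the end of the stem ([lelopotʃ] vs [lelopodʒɔ]).
Compare 'cloud', with invariant [tʃ] in [lipofetʃ] and [lipofetʃɔ]: an analysis with underlying /tʃ/ and a rule producing [dʒ] before the GEN suffix would wrongly predict alternation here too.
The alternation reflects word-final obstruent devoicing: voiced obstruents become voiceless word-finally. /dʒ/ is underlying.
The one attested form of 'house', [nɛŋatedʒɔ], shows underlying /nɛŋatedʒ/. Applying the same rule word-finally gives [nɛŋatetʃ].

[nɛŋatetʃ]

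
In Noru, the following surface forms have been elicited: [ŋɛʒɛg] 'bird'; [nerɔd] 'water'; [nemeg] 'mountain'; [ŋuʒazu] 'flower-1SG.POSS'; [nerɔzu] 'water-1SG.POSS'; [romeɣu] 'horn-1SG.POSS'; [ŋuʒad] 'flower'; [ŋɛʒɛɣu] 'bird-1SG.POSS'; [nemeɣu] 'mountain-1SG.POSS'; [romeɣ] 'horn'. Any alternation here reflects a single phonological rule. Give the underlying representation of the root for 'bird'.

/ŋɛʒɛg/

'bird' shows [g] ~ [ɣ] at the end of the stem ([ŋɛʒɛg] vs [ŋɛʒɛɣu]).
Compare 'horn', with invariant [ɣ] in [romeɣ] and [romeɣu]: an analysis with underlying /ɣ/ and a rule producing [g] in isolation would wrongly predict alternation here too.
Therefore /g/ is basic and [ɣ] is derived by intervocalic spirantization (voiced stops become fricatives between vowels).
Hence 'bird' is /ŋɛʒɛg/ underlyingly.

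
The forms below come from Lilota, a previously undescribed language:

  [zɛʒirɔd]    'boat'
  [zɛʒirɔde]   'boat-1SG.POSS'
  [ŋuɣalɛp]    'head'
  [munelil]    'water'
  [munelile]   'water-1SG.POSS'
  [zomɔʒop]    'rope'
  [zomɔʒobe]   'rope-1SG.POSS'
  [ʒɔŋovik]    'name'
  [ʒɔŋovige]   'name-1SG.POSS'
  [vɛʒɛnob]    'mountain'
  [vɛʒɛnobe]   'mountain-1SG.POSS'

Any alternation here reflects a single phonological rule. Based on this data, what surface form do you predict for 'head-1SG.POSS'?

The root 'rope' surfaces as [zomɔʒop] and [zomɔʒobe], with a stem-final [p] ~ [b] alternation.
But 'mountain' keeps [b] in both environments ([vɛʒɛnob], [vɛʒɛnobe]), so there is no rule changing /b/ to [p] in isolation.
The underlying segment must be /p/; voiceless stops become voiced between vowels, yielding [b] there.
The one attested form of 'head', [ŋuɣalɛp], shows underlying /ŋuɣalɛp/. Applying the same rule between vowels gives [ŋuɣalɛbe].

[ŋuɣalɛbe]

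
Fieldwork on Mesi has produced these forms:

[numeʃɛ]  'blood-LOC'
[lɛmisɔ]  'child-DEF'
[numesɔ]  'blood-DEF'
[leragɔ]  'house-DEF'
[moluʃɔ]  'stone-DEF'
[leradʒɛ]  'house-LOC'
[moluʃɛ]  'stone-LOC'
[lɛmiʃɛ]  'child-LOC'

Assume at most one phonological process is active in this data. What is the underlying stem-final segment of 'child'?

In [lɛmiʃɛ] and [lɛmisɔ] the final segment of 'child' alternates: [ʃ] ~ [s].
If /ʃ/ were underlying and a rule turned it into [s] before the DEF suffix, 'stone' would also alternate; but it has [ʃ] in both [moluʃɛ] and [moluʃɔ].
The alternation reflects palatalization before a front vowel: /g/ and /s/ become palato-alveolar [dʒ] and [ʃ] before a front vowel. /s/ is underlying.

/s/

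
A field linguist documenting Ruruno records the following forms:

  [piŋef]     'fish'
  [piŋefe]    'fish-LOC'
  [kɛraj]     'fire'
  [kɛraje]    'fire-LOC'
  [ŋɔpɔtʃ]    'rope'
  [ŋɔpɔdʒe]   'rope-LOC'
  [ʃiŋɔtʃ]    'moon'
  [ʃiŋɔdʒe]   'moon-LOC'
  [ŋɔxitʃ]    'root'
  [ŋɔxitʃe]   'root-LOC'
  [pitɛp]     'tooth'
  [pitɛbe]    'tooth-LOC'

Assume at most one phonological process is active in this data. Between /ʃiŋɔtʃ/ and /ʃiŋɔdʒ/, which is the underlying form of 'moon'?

The stem for 'moon' ends in [tʃ] in [ʃiŋɔtʃ] but [dʒ] in [ʃiŋɔdʒe].
The stem 'root' ([ŋɔxitʃ], [ŋɔxitʃe]) shows [tʃ] unchanged in both environments, so [tʃ] cannot be basic with [dʒ] derived before the LOC suffix.
So /dʒ/ is underlying, and a rule of word-final obstruent devoicing — voiced obstruents become voiceless word-finally — gives [tʃ].

/ʃiŋɔdʒ/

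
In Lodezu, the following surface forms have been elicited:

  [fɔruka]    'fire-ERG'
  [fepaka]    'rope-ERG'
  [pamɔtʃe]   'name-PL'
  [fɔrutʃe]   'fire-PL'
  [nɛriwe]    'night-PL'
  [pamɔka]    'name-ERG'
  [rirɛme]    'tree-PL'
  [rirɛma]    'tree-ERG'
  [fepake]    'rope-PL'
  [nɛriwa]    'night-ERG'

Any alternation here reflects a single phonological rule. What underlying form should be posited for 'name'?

/pamɔtʃ/

The root 'name' surfaces as [pamɔtʃe] and [pamɔka], with a stem-final [tʃ] ~ [k] alternation.
But 'rope' keeps [k] in both environments ([fepake], [fepaka]), so there is no rule changing /k/ to [tʃ] before the PL suffix.
Therefore /tʃ/ is basic and [k] is derived by depalatalization (palato-alveolar /tʃ/ becomes [k] when no front vowel follows).
The underlying form of 'name' is therefore /pamɔtʃ/.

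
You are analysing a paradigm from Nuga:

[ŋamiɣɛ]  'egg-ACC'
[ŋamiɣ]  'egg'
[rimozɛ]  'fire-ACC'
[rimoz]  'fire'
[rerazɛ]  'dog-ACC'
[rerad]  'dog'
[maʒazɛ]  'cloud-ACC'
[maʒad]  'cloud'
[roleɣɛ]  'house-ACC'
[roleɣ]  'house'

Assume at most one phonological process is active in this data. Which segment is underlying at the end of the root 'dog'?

/d/

'dog' shows [z] ~ [d] at the end of the stem ([rerazɛ] vs [rerad]).
The stem 'fire' ([rimozɛ], [rimoz]) shows [z] unchanged in both environments, so [z] cannot be basic with [d] derived in isolation.
The alternation reflects intervocalic spirantization: voiced stops become fricatives between vowels. /d/ is underlying.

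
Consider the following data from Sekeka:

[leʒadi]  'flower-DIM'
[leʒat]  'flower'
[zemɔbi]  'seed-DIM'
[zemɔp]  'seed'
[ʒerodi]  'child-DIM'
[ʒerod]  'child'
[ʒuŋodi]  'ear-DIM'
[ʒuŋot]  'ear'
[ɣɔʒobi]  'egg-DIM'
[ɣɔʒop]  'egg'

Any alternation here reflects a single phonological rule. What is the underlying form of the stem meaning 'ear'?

/ʒuŋot/

The stem for 'ear' ends in [d] in [ʒuŋodi] but [t] in [ʒuŋot].
If /d/ were underlying and a rule turned it into [t] in isolation, 'child' would also alternate; but it has [d] in both [ʒerodi] and [ʒerod].
The underlying segment must be /t/; voiceless stops become voiced between vowels, yielding [d] there.
Hence 'ear' is /ʒuŋot/ underlyingly.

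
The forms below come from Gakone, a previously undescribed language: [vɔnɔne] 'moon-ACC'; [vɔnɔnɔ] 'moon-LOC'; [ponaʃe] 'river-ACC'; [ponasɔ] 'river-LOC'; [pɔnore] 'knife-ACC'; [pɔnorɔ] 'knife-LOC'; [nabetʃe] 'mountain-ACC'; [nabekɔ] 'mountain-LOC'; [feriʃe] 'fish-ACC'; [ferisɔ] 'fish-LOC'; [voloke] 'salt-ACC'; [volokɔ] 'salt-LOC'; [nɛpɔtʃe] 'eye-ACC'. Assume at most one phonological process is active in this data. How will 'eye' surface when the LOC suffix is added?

'mountain' shows [tʃ] ~ [k] at the end of the stem ([nabetʃe] vs [nabekɔ]).
But 'salt' keeps [k] in both environments ([voloke], [volokɔ]), so there is no rule changing /k/ to [tʃ] before the ACC suffix.
So /tʃ/ is underlying, and a rule of depalatalization — palato-alveolar /tʃ/ and /ʃ/ become [k] and [s] when no front vowel follows — gives [k].
From [nɛpɔtʃe] the stem 'eye' is /nɛpɔtʃ/; when no front vowel follows this yields [nɛpɔkɔ].

[nɛpɔkɔ]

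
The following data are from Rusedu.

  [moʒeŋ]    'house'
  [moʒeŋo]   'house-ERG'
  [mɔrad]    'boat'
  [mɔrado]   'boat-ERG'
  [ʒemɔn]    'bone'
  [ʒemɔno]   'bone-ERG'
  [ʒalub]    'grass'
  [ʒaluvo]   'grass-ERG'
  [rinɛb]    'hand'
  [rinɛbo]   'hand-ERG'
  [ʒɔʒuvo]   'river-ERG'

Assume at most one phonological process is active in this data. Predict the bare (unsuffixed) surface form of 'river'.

[ʒɔʒub]

The root 'grass' surfaces as [ʒalub] and [ʒaluvo], with a stem-final [b] ~ [v] alternation.
Compare 'hand', with invariant [b] in [rinɛb] and [rinɛbo]: an analysis with underlying /b/ and a rule producing [v] before the ERG suffix would wrongly predict alternation here too.
So /v/ is underlying, and a rule of word-final hardening — voiced fricatives become stops word-finally — gives [b].
The one attested form of 'river', [ʒɔʒuvo], shows underlying /ʒɔʒuv/. Applying the same rule word-finally gives [ʒɔʒub].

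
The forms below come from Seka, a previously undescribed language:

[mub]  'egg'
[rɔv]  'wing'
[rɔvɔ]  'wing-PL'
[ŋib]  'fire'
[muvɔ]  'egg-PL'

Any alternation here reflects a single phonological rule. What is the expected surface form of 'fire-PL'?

'egg' shows [b] ~ [v] at the end of the stem ([mub] vs [muvɔ]).
But 'wing' keeps [v] in both environments ([rɔv], [rɔvɔ]), so there is no rule changing /v/ to [b] in isolation.
The alternation reflects intervocalic spirantization: voiced stops become fricatives between vowels. /b/ is underlying.
From [ŋib] the stem 'fire' is /ŋib/; between vowels this yields [ŋivɔ].

[ŋivɔ]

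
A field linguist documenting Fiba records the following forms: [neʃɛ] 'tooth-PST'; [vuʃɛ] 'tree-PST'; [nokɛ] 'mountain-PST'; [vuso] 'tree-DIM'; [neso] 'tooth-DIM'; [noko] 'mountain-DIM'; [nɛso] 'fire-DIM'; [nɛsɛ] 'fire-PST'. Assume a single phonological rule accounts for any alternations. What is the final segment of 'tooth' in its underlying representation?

/ʃ/

The stem for 'tooth' ends in [ʃ] in [neʃɛ] but [s] in [neso].
The stem 'fire' ([nɛsɛ], [nɛso]) shows [s] unchanged in both environments, so [s] cannot be basic with [ʃ] derived before the PST suffix.
The underlying segment must be /ʃ/; palato-alveolar /ʃ/ becomes [s] when no front vowel follows, yielding [s] there.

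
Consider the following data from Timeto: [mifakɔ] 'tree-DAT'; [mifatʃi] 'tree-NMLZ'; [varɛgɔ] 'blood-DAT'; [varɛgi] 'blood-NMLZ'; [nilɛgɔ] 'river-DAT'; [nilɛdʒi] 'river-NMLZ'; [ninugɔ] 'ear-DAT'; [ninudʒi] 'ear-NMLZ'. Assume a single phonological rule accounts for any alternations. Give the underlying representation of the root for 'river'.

/nilɛdʒ/

'river' shows [g] ~ [dʒ] at the end of the stem ([nilɛgɔ] vs [nilɛdʒi]).
Compare 'blood', with invariant [g] in [varɛgɔ] and [varɛgi]: an analysis with underlying /g/ and a rule producing [dʒ] before the NMLZ suffix would wrongly predict alternation here too.
Therefore /dʒ/ is basic and [g] is derived by depalatalization (palato-alveolar /tʃ/ and /dʒ/ become [k] and [g] when no front vowel follows).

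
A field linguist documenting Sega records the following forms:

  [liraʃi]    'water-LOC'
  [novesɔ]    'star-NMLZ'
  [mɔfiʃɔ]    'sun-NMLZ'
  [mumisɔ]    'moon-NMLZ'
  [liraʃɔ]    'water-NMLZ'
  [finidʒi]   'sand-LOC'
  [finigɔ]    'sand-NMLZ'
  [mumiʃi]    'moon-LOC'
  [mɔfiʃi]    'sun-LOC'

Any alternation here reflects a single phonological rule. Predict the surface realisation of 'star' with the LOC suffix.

In [mumiʃi] and [mumisɔ] the final segment of 'moon' alternates: [ʃ] ~ [s].
The stem 'water' ([liraʃi], [liraʃɔ]) shows [ʃ] unchanged in both environments, so [ʃ] cannot be basic with [s] derived before the NMLZ suffix.
Therefore /s/ is basic and [ʃ] is derived by palatalization before a front vowel (/g/ and /s/ become palato-alveolar [dʒ] and [ʃ] before a front vowel).
From [novesɔ] the stem 'star' is /noves/; before a front vowel this yields [noveʃi].

[noveʃi]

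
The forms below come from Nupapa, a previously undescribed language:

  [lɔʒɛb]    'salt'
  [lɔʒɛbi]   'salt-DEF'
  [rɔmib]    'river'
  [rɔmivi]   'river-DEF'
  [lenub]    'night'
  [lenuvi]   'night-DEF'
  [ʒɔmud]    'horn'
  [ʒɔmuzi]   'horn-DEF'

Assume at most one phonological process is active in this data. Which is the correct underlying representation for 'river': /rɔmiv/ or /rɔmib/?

The root 'river' surfaces as [rɔmib] and [rɔmivi], with a stem-final [b] ~ [v] alternation.
Compare 'salt', with invariant [b] in [lɔʒɛb] and [lɔʒɛbi]: an analysis with underlying /b/ and a rule producing [v] before the DEF suffix would wrongly predict alternation here too.
Therefore /v/ is basic and [b] is derived by word-final hardening (voiced fricatives become stops word-finally).

/rɔmiv/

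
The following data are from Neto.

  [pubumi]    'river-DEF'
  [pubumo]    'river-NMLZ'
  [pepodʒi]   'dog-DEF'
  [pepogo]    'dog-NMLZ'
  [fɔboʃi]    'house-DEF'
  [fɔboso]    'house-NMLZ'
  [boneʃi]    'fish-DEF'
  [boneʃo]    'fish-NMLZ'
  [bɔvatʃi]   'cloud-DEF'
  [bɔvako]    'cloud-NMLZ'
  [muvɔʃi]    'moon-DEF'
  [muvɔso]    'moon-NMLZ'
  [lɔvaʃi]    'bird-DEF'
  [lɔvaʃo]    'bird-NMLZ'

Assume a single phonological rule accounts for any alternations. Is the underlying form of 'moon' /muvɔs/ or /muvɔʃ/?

The stem for 'moon' ends in [ʃ] in [muvɔʃi] but [s] in [muvɔso].
Compare 'fish', with invariant [ʃ] in [boneʃi] and [boneʃo]: an analysis with underlying /ʃ/ and a rule producing [s] before the NMLZ suffix would wrongly predict alternation here too.
The alternation reflects palatalization before a front vowel: /k/, /g/ and /s/ become palato-alveolar [tʃ], [dʒ] and [ʃ] before a front vowel. /s/ is underlying.

/muvɔs/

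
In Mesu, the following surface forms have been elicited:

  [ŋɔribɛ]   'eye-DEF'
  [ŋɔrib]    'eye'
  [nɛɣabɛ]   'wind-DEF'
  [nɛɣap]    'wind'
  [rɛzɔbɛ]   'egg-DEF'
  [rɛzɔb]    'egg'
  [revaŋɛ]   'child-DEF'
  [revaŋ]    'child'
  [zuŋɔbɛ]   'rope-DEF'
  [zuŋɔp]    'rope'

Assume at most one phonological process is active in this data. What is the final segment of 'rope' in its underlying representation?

/p/

The stem for 'rope' ends in [b] in [zuŋɔbɛ] but [p] in [zuŋɔp].
If /b/ were underlying and a rule turned it into [p] in isolation, 'egg' would also alternate; but it has [b] in both [rɛzɔbɛ] and [rɛzɔb].
The underlying segment must be /p/; voiceless stops become voiced between vowels, yielding [b] there.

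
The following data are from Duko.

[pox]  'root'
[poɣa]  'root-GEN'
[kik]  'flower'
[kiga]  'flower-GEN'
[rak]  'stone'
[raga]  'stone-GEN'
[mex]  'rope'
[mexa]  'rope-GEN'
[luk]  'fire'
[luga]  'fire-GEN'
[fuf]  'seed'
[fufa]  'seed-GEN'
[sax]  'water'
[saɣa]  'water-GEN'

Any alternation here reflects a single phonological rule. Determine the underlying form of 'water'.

In [sax] and [saɣa] the final segment of 'water' alternates: [x] ~ [ɣ].
The stem 'rope' ([mex], [mexa]) shows [x] unchanged in both environments, so [x] cannot be basic with [ɣ] derived before the GEN suffix.
The underlying segment must be /ɣ/; voiced obstruents become voiceless word-finally, yielding [x] there.

/saɣ/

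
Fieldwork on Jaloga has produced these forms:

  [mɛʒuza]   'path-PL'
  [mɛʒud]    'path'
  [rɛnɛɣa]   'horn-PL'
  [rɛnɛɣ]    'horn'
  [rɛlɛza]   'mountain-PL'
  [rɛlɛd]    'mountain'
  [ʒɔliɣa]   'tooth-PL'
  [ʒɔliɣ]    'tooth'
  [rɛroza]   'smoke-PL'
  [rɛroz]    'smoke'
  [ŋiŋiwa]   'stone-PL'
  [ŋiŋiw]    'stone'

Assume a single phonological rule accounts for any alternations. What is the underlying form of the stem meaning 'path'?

/mɛʒud/

The root 'path' surfaces as [mɛʒuza] and [mɛʒud], with a stem-final [z] ~ [d] alternation.
Compare 'smoke', with invariant [z] in [rɛroza] and [rɛroz]: an analysis with underlying /z/ and a rule producing [d] in isolation would wrongly predict alternation here too.
Therefore /d/ is basic and [z] is derived by intervocalic spirantization (voiced stops become fricatives between vowels).
The underlying form of 'path' is therefore /mɛʒud/.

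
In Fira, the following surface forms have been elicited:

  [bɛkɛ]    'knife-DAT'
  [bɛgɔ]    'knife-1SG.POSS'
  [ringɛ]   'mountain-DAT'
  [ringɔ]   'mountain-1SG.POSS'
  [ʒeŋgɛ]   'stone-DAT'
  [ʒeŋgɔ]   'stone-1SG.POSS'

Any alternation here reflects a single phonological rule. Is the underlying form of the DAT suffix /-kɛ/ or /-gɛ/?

The DAT morpheme has two allomorphs, [-gɛ] and [-kɛ].
The 1SG.POSS suffix, which begins with [g], is invariant after every stem; so [g] is not altered by any rule here.
The DAT suffix is therefore /-kɛ/ underlyingly, with post-nasal voicing: voiceless stops become voiced after a nasal.

/-kɛ/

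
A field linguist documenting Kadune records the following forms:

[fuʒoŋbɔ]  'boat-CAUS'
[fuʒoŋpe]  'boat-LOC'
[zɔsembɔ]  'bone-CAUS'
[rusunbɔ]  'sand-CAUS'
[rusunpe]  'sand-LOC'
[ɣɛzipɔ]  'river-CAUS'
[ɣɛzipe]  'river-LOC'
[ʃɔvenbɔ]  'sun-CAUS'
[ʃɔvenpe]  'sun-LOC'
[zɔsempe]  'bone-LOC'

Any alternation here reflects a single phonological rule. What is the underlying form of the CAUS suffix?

The CAUS morpheme has two allomorphs, [-bɔ] and [-pɔ].
By contrast the LOC suffix keeps its initial [p] throughout — that segment must be underlying.
The CAUS suffix is therefore /-bɔ/ underlyingly, with post-vocalic devoicing: voiced stops become voiceless after a vowel.

/-bɔ/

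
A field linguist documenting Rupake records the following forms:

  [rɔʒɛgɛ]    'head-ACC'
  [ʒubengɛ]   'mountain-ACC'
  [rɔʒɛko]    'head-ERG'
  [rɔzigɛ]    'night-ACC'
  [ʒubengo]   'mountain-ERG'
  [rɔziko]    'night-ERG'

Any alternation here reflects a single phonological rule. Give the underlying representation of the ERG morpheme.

/-ko/

The ERG morpheme has two allomorphs, [-go] and [-ko].
By contrast the ACC suffix keeps its initial [g] throughout — that segment must be underlying.
The ERG suffix is therefore /-ko/ underlyingly, with post-nasal voicing: voiceless stops become voiced after a nasal.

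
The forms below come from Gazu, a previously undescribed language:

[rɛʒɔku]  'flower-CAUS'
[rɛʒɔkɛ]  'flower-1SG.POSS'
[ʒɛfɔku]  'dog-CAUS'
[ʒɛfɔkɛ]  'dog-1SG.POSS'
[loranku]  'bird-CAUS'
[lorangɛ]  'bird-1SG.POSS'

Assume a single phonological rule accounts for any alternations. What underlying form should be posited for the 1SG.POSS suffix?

The 1SG.POSS morpheme has two allomorphs, [-gɛ] and [-kɛ].
By contrast the CAUS suffix keeps its initial [k] throughout — that segment must be underlying.
The 1SG.POSS suffix is therefore /-gɛ/ underlyingly, with post-vocalic devoicing: voiced stops become voiceless after a vowel.

/-gɛ/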